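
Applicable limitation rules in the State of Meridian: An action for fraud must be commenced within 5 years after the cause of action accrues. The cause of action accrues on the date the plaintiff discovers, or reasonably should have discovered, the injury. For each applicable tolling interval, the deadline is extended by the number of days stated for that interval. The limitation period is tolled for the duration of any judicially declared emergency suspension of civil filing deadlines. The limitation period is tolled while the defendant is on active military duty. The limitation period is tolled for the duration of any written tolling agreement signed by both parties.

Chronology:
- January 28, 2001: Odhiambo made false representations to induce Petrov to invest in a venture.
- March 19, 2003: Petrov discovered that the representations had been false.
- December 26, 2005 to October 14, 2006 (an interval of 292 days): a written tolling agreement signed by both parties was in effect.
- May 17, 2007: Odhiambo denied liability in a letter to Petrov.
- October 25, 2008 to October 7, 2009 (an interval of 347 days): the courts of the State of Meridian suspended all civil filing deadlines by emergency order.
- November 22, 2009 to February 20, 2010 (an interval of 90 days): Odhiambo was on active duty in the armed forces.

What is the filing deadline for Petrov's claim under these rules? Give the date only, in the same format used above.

Accrual is tied to discovery, so the period began on March 19, 2003 rather than on January 28, 2001 when the act occurred.
Adding the 5 years base period to March 19, 2003 gives a deadline of March 19, 2008, before any tolling.
Because the written tolling agreement ran from December 26, 2005 to October 14, 2006, the deadline is extended by 292 days to January 5, 2009.
The period was tolled for 347 days by the emergency suspension of filing deadlines (October 25, 2008 to October 7, 2009), pushing the deadline to December 18, 2009.
Because the defendant's active military service ran from November 22, 2009 to February 20, 2010, the deadline is extended by 90 days to March 18, 2010.
None of the other events listed affects the running of the period under the stated rules.

March 18, 2010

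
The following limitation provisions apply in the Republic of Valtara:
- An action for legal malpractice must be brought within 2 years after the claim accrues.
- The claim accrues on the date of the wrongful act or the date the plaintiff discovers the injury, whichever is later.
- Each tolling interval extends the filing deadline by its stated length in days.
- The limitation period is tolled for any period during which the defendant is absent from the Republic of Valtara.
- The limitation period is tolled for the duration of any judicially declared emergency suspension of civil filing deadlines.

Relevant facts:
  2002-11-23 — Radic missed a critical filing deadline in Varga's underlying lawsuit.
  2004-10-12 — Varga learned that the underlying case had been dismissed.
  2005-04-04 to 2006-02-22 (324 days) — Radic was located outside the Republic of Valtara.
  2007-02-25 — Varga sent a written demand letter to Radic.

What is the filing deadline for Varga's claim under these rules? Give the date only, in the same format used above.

Because discovery on 2004-10-12 post-dates the 2002-11-23 act, accrual under the later-of rule falls on 2004-10-12.
The untolled deadline — 2 years after 2004-10-12 — is 2006-10-12.
The defendant's absence from the jurisdiction from 2005-04-04 to 2006-02-22 tolled the period for 324 days, extending the deadline to 2007-09-01.
The other events in the timeline have no effect on the limitation period under the stated rules.

2007-09-01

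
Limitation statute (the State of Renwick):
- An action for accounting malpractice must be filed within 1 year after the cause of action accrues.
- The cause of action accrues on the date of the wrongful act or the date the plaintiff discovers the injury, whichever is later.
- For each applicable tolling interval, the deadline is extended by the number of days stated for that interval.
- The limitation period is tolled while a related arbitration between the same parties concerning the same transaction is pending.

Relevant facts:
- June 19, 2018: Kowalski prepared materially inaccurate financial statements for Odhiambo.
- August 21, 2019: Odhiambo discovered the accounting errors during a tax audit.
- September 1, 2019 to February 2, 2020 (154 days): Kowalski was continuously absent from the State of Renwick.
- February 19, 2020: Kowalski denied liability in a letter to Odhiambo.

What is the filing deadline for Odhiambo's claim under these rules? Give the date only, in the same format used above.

Taking the later of the act (June 19, 2018) and discovery (August 21, 2019), the claim accrued on August 21, 2019.
1 year from August 21, 2019 is August 21, 2020.
Although the defendant's absence ran from September 1, 2019 to February 2, 2020, the stated rules do not make that a tolling event, so it is disregarded.
The other events in the timeline have no effect on the limitation period under the stated rules.

August 21, 2020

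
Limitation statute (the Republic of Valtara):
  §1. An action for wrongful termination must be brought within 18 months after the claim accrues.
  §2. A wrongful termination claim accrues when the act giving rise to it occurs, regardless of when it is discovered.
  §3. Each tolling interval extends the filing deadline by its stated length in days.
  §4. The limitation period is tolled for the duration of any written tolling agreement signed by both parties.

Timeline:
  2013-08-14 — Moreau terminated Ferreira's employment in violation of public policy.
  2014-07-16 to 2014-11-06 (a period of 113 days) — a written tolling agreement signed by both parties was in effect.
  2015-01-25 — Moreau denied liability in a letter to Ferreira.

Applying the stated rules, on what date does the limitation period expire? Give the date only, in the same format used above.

The claim accrued on 2013-08-14, the date of the act.
The untolled deadline — 18 months after 2013-08-14 — is 2015-02-14.
The written tolling agreement from 2014-07-16 to 2014-11-06 tolled the period for 113 days, extending the deadline to 2015-06-07.
The other events in the timeline have no effect on the limitation period under the stated rules.

2015-06-07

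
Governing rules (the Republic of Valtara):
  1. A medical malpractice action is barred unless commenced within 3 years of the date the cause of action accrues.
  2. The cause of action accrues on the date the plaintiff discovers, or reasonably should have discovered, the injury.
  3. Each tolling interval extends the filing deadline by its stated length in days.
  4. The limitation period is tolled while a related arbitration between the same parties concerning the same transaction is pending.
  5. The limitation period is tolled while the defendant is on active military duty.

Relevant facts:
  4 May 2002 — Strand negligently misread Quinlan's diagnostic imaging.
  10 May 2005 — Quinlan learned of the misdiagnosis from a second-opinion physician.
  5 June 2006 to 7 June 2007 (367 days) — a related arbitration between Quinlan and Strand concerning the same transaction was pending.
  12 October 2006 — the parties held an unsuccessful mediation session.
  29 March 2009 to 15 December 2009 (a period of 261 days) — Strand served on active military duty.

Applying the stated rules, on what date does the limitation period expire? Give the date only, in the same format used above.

Under the discovery rule, the claim accrued on 10 May 2005, when Quinlan discovered the injury — not on the 4 May 2002 date of the underlying act.
The untolled deadline — 3 years after 10 May 2005 — is 10 May 2008.
The period was tolled for 367 days by the pending related arbitration (5 June 2006 to 7 June 2007), pushing the deadline to 12 May 2009.
The defendant's active military service from 29 March 2009 to 15 December 2009 tolled the period for 261 days, extending the deadline to 28 January 2010.
The other events in the timeline have no effect on the limitation period under the stated rules.

28 January 2010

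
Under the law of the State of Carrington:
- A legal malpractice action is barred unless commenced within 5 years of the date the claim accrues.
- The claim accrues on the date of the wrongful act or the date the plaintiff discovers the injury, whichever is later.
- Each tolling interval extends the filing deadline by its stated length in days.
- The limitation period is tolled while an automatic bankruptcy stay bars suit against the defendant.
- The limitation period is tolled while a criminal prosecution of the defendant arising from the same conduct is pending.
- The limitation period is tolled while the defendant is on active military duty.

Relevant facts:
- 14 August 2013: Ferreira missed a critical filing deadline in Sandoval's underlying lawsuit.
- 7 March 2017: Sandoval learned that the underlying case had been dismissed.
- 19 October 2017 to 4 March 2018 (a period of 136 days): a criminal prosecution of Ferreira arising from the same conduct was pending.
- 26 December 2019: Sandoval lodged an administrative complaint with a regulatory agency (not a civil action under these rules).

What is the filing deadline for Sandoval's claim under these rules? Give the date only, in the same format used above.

Because discovery on 7 March 2017 post-dates the 14 August 2013 act, accrual under the later-of rule falls on 7 March 2017.
Adding the 5 years base period to 7 March 2017 gives a deadline of 7 March 2022, before any tolling.
The period was tolled for 136 days by the pending criminal prosecution (19 October 2017 to 4 March 2018), pushing the deadline to 21 July 2022.
Nothing else in the chronology tolls or restarts the period.

21 July 2022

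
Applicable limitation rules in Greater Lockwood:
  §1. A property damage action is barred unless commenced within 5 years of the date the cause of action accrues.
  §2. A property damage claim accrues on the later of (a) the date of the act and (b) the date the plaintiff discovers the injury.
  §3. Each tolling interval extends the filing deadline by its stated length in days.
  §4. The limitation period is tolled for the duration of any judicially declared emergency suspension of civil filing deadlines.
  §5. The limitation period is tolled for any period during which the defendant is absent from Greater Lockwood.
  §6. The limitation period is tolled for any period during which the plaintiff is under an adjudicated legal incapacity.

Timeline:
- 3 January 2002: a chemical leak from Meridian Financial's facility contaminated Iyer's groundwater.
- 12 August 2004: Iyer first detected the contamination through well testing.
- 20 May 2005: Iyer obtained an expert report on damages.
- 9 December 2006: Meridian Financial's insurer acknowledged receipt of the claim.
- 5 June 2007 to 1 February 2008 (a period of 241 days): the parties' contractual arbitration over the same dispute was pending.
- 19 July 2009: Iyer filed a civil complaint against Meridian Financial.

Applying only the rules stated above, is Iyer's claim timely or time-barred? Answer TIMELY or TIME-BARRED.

Taking the later of the act (3 January 2002) and discovery (12 August 2004), the claim accrued on 12 August 2004.
The untolled deadline — 5 years after 12 August 2004 — is 12 August 2009.
No stated provision tolls the period for a pending arbitration, so the interval from 5 June 2007 to 1 February 2008 has no effect on the deadline.
Nothing else in the chronology tolls or restarts the period.
Iyer filed on 19 July 2009, before the 12 August 2009 deadline, so the action is timely.

TIMELY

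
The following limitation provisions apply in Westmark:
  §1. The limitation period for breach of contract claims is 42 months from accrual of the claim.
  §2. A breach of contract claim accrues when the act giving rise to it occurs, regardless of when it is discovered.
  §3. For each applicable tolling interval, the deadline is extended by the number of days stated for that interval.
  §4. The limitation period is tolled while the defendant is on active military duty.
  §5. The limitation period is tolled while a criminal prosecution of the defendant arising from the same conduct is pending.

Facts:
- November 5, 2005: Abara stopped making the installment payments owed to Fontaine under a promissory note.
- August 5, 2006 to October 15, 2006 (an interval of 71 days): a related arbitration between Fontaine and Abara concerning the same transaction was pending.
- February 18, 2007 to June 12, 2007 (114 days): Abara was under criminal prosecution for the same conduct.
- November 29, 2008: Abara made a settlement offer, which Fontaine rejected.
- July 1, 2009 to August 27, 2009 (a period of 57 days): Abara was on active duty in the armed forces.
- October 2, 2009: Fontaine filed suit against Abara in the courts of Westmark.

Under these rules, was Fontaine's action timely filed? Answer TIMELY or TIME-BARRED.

TIMELY

The claim accrued on November 5, 2005, when the wrongful act occurred.
The untolled deadline — 42 months after November 5, 2005 — is May 5, 2009.
Because the pending criminal prosecution ran from February 18, 2007 to June 12, 2007, the deadline is extended by 114 days to August 27, 2009.
The period was tolled for 57 days by the defendant's active military service (July 1, 2009 to August 27, 2009), pushing the deadline to October 23, 2009.
No stated provision tolls the period for a pending arbitration, so the interval from August 5, 2006 to October 15, 2006 has no effect on the deadline.
The other events in the timeline have no effect on the limitation period under the stated rules.
Fontaine filed on October 2, 2009, before the October 23, 2009 deadline, so the action is timely.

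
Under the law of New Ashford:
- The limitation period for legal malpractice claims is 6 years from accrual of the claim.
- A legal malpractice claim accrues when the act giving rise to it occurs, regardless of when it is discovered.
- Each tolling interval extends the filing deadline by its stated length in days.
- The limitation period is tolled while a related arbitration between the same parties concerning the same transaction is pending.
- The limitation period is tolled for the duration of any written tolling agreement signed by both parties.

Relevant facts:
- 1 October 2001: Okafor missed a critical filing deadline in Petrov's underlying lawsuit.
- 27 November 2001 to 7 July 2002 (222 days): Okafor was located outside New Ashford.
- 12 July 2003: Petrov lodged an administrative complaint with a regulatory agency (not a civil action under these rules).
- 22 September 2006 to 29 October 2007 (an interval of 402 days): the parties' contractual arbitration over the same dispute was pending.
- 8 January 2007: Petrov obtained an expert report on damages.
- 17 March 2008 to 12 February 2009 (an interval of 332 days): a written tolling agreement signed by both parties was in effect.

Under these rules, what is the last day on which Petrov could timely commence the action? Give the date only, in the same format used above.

4 October 2009

The limitation period began to run on 1 October 2001.
6 years from 1 October 2001 is 1 October 2007.
The pending related arbitration from 22 September 2006 to 29 October 2007 tolled the period for 402 days, extending the deadline to 6 November 2008.
Because the written tolling agreement ran from 17 March 2008 to 12 February 2009, the deadline is extended by 332 days to 4 October 2009.
Although the defendant's absence ran from 27 November 2001 to 7 July 2002, the stated rules do not make that a tolling event, so it is disregarded.
Nothing else in the chronology tolls or restarts the period.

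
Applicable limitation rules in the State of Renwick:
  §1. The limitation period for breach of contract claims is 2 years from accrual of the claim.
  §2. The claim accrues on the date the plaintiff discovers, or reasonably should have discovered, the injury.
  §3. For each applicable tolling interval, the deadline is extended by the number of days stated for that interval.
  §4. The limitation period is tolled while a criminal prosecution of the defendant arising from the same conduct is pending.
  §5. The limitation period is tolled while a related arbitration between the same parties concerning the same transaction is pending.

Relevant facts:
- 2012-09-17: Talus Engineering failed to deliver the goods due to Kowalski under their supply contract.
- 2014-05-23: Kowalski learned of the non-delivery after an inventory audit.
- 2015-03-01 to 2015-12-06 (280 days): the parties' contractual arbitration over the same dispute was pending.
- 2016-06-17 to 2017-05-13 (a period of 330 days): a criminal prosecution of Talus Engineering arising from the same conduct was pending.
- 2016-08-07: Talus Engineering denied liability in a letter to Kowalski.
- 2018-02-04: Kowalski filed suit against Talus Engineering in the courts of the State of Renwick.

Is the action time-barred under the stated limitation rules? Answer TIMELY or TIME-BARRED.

TIME-BARRED

Under the discovery rule, the claim accrued on 2014-05-23, when Kowalski discovered the injury — not on the 2012-09-17 date of the underlying act.
The untolled deadline — 2 years after 2014-05-23 — is 2016-05-23.
Because the pending related arbitration ran from 2015-03-01 to 2015-12-06, the deadline is extended by 280 days to 2017-02-27.
The period was tolled for 330 days by the pending criminal prosecution (2016-06-17 to 2017-05-13), pushing the deadline to 2018-01-23.
None of the other events listed affects the running of the period under the stated rules.
The 2018-02-04 filing falls after the 2018-01-23 deadline; the claim is time-barred.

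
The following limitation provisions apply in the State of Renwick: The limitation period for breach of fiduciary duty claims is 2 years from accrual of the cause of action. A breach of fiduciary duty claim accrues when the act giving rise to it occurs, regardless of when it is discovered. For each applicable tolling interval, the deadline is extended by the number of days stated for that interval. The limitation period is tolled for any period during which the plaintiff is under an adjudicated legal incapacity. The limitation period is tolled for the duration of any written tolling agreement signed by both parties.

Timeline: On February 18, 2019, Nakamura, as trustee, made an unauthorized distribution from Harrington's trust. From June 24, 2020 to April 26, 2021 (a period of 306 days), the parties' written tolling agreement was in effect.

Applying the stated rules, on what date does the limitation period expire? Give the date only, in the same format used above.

December 21, 2021

The cause of action accrued on February 18, 2019, the date of the act.
Adding the 2 years base period to February 18, 2019 gives a deadline of February 18, 2021, before any tolling.
Because the written tolling agreement ran from June 24, 2020 to April 26, 2021, the deadline is extended by 306 days to December 21, 2021.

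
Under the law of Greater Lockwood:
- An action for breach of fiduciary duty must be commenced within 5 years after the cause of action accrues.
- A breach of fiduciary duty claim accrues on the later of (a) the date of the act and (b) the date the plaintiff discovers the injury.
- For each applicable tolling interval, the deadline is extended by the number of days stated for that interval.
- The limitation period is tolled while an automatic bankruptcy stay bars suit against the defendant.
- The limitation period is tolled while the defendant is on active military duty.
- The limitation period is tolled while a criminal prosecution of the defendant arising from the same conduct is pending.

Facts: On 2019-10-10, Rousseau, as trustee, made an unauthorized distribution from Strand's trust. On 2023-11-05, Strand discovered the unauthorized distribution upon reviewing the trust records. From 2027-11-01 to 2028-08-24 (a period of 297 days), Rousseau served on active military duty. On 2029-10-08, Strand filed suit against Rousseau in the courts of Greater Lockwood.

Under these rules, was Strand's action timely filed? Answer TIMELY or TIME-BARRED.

TIME-BARRED

The claim accrued on 2023-11-05 — the later of the 2019-10-10 act and the 2023-11-05 discovery.
Adding the 5 years base period to 2023-11-05 gives a deadline of 2028-11-05, before any tolling.
Because the defendant's active military service ran from 2027-11-01 to 2028-08-24, the deadline is extended by 297 days to 2029-08-29.
The 2029-10-08 filing falls after the 2029-08-29 deadline; the claim is time-barred.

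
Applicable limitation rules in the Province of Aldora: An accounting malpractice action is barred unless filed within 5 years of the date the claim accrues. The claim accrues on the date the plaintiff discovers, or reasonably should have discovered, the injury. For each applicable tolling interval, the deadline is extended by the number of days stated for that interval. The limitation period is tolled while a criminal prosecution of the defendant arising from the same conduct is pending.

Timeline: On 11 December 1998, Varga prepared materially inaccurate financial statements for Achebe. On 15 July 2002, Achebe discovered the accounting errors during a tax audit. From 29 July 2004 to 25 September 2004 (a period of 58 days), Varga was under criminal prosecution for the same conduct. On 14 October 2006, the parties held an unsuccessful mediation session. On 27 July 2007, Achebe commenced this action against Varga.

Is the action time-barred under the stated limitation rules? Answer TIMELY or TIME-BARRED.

TIMELY

Under the discovery rule, the claim accrued on 15 July 2002, when Achebe discovered the injury — not on the 11 December 1998 date of the underlying act.
The untolled deadline — 5 years after 15 July 2002 — is 15 July 2007.
The period was tolled for 58 days by the pending criminal prosecution (29 July 2004 to 25 September 2004), pushing the deadline to 11 September 2007.
Nothing else in the chronology tolls or restarts the period.
Filing on 27 July 2007 beat the 11 September 2007 deadline — the action is timely.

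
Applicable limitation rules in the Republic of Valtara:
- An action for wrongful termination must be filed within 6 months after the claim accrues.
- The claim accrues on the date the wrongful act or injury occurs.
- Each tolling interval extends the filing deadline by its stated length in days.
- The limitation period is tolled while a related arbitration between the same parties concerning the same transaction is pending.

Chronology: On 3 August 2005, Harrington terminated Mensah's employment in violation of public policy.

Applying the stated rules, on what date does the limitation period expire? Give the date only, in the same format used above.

The claim accrued on 3 August 2005, the date of the act.
The untolled deadline — 6 months after 3 August 2005 — is 3 February 2006.

3 February 2006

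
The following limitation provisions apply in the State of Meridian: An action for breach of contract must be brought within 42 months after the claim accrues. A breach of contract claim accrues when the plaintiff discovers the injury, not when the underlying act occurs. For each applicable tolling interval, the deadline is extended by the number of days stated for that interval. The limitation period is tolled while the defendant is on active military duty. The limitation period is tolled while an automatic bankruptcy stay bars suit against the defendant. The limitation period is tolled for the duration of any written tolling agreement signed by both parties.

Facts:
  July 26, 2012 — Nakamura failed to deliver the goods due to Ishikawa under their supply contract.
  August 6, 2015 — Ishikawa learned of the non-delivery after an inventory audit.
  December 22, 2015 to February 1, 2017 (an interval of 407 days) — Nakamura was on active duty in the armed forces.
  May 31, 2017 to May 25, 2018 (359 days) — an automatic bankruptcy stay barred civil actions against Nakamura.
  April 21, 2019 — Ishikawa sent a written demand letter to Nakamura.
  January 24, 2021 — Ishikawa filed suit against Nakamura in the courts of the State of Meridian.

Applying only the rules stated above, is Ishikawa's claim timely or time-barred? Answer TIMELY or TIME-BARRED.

TIMELY

Accrual is tied to discovery, so the period began on August 6, 2015 rather than on July 26, 2012 when the act occurred.
42 months from August 6, 2015 is February 6, 2019.
Because the defendant's active military service ran from December 22, 2015 to February 1, 2017, the deadline is extended by 407 days to March 19, 2020.
Because the automatic bankruptcy stay ran from May 31, 2017 to May 25, 2018, the deadline is extended by 359 days to March 13, 2021.
The other events in the timeline have no effect on the limitation period under the stated rules.
The January 24, 2021 filing precedes the March 13, 2021 deadline; the claim is timely.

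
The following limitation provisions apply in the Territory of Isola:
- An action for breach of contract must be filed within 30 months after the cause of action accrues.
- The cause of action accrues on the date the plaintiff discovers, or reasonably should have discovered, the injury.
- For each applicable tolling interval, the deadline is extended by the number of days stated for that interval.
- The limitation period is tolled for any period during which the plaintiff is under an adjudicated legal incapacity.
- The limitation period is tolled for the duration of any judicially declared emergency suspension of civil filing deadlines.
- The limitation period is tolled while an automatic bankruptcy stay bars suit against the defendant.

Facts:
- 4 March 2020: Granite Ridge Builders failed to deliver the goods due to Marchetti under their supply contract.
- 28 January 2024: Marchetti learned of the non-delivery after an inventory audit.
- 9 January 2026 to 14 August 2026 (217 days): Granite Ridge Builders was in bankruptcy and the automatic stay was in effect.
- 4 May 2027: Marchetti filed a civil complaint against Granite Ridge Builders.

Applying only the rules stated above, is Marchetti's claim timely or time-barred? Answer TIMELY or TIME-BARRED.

TIME-BARRED

Under the discovery rule, the claim accrued on 28 January 2024, when Marchetti discovered the injury — not on the 4 March 2020 date of the underlying act.
30 months from 28 January 2024 is 28 July 2026.
The automatic bankruptcy stay from 9 January 2026 to 14 August 2026 tolled the period for 217 days, extending the deadline to 2 March 2027.
Filing on 4 May 2027 missed the 2 March 2027 deadline — the action is time-barred.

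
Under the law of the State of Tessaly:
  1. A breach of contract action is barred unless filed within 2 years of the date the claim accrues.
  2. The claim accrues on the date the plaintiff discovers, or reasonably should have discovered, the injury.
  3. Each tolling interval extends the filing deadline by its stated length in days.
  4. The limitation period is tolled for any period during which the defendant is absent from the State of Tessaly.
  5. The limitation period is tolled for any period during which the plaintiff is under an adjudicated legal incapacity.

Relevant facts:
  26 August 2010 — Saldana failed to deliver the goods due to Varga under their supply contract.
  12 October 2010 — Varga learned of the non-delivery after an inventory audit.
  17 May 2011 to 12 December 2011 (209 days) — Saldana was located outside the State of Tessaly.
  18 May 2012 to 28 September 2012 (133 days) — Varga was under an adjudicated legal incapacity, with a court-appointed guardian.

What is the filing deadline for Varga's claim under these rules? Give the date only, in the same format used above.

19 September 2013

The claim did not accrue until Varga discovered the injury on 12 October 2010; the 26 August 2010 act date does not start the clock under the stated rule.
The untolled deadline — 2 years after 12 October 2010 — is 12 October 2012.
Because the defendant's absence from the jurisdiction ran from 17 May 2011 to 12 December 2011, the deadline is extended by 209 days to 9 May 2013.
The plaintiff's legal incapacity from 18 May 2012 to 28 September 2012 tolled the period for 133 days, extending the deadline to 19 September 2013.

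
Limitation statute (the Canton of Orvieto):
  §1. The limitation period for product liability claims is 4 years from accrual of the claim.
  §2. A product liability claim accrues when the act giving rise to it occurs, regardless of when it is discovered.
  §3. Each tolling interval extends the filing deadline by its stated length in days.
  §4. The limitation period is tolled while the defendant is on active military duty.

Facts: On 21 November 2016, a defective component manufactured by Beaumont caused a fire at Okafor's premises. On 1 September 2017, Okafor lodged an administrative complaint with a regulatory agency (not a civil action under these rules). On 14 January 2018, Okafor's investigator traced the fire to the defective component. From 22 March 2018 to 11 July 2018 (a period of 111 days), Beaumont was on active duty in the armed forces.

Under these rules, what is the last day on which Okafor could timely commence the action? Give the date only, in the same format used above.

The claim accrued on 21 November 2016, when the wrongful act occurred; under the stated occurrence rule the 14 January 2018 discovery does not delay accrual.
The untolled deadline — 4 years after 21 November 2016 — is 21 November 2020.
The period was tolled for 111 days by the defendant's active military service (22 March 2018 to 11 July 2018), pushing the deadline to 12 March 2021.
None of the other events listed affects the running of the period under the stated rules.

12 March 2021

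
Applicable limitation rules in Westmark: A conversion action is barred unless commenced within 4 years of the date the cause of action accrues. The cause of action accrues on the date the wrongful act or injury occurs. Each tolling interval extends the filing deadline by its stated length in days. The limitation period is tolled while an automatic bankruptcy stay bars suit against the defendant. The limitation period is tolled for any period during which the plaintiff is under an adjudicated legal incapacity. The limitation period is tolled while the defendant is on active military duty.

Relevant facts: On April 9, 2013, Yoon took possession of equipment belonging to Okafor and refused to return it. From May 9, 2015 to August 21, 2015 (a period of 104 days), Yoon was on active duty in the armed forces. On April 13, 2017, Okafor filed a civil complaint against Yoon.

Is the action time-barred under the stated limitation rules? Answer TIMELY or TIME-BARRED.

TIMELY

The claim accrued on April 9, 2013, when the wrongful act occurred.
4 years from April 9, 2013 is April 9, 2017.
Because the defendant's active military service ran from May 9, 2015 to August 21, 2015, the deadline is extended by 104 days to July 22, 2017.
Okafor filed on April 13, 2017, before the July 22, 2017 deadline, so the action is timely.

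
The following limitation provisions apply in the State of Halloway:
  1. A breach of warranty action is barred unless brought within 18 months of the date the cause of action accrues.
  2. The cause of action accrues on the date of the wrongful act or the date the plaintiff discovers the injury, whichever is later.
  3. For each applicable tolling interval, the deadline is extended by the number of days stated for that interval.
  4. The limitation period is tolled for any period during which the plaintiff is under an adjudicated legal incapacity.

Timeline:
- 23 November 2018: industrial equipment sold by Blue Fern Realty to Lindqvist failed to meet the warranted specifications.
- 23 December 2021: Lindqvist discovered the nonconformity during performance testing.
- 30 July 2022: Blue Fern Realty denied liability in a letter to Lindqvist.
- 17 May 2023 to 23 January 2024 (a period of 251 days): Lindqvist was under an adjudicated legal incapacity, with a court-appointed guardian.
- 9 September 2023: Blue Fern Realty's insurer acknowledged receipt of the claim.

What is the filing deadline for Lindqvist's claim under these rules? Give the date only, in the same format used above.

29 February 2024

The claim accrued on 23 December 2021 — the later of the 23 November 2018 act and the 23 December 2021 discovery.
Adding the 18 months base period to 23 December 2021 gives a deadline of 23 June 2023, before any tolling.
The plaintiff's legal incapacity from 17 May 2023 to 23 January 2024 tolled the period for 251 days, extending the deadline to 29 February 2024.
The other events in the timeline have no effect on the limitation period under the stated rules.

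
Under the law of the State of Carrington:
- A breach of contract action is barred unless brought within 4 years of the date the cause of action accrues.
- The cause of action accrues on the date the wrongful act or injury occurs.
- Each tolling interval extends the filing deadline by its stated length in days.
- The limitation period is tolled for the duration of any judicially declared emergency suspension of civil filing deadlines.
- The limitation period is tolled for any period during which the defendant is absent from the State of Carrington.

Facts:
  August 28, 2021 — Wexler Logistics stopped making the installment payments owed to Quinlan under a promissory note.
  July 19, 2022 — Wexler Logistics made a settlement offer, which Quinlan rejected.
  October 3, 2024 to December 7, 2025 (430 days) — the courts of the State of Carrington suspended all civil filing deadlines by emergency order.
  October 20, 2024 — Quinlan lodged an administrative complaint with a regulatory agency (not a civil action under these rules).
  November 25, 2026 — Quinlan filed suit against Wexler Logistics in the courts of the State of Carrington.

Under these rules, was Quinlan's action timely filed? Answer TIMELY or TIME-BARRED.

TIME-BARRED

The limitation period began to run on August 28, 2021.
The untolled deadline — 4 years after August 28, 2021 — is August 28, 2025.
Because the emergency suspension of filing deadlines ran from October 3, 2024 to December 7, 2025, the deadline is extended by 430 days to November 1, 2026.
None of the other events listed affects the running of the period under the stated rules.
Filing on November 25, 2026 missed the November 1, 2026 deadline — the action is time-barred.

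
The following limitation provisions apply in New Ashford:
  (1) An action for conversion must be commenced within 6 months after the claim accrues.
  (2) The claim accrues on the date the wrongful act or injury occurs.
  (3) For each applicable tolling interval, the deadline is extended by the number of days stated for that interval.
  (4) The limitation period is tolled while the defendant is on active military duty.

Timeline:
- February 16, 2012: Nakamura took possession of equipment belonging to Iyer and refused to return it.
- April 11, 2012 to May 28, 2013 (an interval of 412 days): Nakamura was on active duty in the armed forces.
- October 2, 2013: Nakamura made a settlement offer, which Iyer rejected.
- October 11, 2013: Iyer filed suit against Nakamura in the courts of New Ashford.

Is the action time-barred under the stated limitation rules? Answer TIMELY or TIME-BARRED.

TIME-BARRED

The claim accrued on February 16, 2012, when the wrongful act occurred.
The untolled deadline — 6 months after February 16, 2012 — is August 16, 2012.
The defendant's active military service from April 11, 2012 to May 28, 2013 tolled the period for 412 days, extending the deadline to October 2, 2013.
Nothing else in the chronology tolls or restarts the period.
Iyer filed on October 11, 2013, after the October 2, 2013 deadline, so the action is time-barred.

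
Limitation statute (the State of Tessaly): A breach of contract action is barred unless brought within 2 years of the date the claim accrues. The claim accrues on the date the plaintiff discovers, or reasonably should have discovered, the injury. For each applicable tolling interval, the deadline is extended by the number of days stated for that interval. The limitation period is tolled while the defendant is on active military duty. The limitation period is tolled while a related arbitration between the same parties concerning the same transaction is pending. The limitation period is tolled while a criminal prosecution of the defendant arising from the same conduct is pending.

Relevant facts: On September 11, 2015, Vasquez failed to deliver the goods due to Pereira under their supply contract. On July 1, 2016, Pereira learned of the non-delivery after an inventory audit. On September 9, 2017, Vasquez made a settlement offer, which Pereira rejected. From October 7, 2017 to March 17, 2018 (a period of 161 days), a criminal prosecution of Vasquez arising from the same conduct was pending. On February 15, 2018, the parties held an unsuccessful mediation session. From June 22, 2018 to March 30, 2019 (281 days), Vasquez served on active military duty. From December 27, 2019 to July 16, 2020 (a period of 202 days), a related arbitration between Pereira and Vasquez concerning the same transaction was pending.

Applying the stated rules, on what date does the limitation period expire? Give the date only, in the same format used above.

Accrual is tied to discovery, so the period began on July 1, 2016 rather than on September 11, 2015 when the act occurred.
The untolled deadline — 2 years after July 1, 2016 — is July 1, 2018.
Because the pending criminal prosecution ran from October 7, 2017 to March 17, 2018, the deadline is extended by 161 days to December 9, 2018.
Because the defendant's active military service ran from June 22, 2018 to March 30, 2019, the deadline is extended by 281 days to September 16, 2019.
The pending related arbitration from December 27, 2019 to July 16, 2020 began after the period had already run on September 16, 2019, so it has no tolling effect.
The other events in the timeline have no effect on the limitation period under the stated rules.

September 16, 2019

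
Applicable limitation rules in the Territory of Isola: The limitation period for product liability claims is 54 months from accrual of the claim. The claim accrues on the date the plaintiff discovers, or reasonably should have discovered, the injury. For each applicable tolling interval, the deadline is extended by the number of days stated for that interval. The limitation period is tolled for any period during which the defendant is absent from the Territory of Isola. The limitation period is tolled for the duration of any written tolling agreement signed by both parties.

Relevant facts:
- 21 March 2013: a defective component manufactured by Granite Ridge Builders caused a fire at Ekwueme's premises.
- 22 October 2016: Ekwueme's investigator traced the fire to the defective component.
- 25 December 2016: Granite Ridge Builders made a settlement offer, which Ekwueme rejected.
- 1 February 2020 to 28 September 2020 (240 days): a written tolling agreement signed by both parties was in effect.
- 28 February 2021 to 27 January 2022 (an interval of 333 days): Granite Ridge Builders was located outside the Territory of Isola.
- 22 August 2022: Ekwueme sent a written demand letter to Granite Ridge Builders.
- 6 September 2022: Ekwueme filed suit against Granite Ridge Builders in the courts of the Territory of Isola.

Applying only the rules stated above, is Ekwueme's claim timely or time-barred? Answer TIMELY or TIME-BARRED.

TIMELY

The claim did not accrue until Ekwueme discovered the injury on 22 October 2016; the 21 March 2013 act date does not start the clock under the stated rule.
The untolled deadline — 54 months after 22 October 2016 — is 22 April 2021.
The period was tolled for 240 days by the written tolling agreement (1 February 2020 to 28 September 2020), pushing the deadline to 18 December 2021.
The defendant's absence from the jurisdiction from 28 February 2021 to 27 January 2022 tolled the period for 333 days, extending the deadline to 16 November 2022.
The other events in the timeline have no effect on the limitation period under the stated rules.
The 6 September 2022 filing precedes the 16 November 2022 deadline; the claim is timely.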